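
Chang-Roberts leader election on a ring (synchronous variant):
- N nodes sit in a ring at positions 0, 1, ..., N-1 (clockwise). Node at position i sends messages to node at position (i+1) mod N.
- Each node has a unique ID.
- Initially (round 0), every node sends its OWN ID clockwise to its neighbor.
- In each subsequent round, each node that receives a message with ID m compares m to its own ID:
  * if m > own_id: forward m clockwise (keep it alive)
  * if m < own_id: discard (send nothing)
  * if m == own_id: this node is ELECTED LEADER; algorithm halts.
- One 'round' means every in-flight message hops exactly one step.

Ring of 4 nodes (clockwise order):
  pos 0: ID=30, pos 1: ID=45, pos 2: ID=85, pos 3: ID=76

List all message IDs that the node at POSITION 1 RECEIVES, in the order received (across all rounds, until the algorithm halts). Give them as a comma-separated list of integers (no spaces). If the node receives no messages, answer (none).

Round 1: pos1(id45) recv 30: drop; pos2(id85) recv 45: drop; pos3(id76) recv 85: fwd; pos0(id30) recv 76: fwd
Round 2: pos0(id30) recv 85: fwd; pos1(id45) recv 76: fwd
Round 3: pos1(id45) recv 85: fwd; pos2(id85) recv 76: drop
Round 4: pos2(id85) recv 85: ELECTED

Answer: 30,76,85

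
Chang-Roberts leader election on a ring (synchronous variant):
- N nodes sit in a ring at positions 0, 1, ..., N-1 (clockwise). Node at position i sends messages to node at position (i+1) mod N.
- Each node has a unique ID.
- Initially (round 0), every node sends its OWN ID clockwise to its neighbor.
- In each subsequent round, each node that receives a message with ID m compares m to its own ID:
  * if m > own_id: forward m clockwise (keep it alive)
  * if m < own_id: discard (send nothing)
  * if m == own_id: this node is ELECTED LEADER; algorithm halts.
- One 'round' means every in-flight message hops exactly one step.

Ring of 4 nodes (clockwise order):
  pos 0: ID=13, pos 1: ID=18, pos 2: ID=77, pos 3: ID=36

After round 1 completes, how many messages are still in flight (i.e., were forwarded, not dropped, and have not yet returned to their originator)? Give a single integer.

Round 1: pos1(id18) recv 13: drop; pos2(id77) recv 18: drop; pos3(id36) recv 77: fwd; pos0(id13) recv 36: fwd
After round 1: 2 messages still in flight

Answer: 2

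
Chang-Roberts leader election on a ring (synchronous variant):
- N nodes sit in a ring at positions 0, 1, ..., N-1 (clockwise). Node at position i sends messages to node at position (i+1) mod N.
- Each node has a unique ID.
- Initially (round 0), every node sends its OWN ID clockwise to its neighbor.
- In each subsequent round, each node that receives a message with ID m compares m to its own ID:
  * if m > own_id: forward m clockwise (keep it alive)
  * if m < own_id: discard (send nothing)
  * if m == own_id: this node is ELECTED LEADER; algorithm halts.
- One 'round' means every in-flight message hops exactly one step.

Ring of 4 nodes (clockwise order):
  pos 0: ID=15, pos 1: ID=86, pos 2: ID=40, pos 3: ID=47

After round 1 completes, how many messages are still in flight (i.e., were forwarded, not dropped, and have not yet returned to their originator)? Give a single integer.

Answer: 2

Derivation:
Round 1: pos1(id86) recv 15: drop; pos2(id40) recv 86: fwd; pos3(id47) recv 40: drop; pos0(id15) recv 47: fwd
After round 1: 2 messages still in flight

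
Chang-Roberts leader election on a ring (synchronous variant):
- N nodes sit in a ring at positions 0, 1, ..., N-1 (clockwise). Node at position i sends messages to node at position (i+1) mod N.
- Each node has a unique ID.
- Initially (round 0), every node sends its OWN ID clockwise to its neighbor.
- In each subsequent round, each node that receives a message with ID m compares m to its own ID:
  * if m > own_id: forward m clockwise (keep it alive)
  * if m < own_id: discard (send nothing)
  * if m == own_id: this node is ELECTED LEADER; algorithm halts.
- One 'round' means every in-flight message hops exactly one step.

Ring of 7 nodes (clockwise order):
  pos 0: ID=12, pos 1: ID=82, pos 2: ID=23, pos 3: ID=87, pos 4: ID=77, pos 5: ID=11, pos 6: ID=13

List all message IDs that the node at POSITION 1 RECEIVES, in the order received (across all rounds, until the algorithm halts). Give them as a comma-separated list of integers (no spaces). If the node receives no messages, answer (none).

Answer: 12,13,77,87

Derivation:
Round 1: pos1(id82) recv 12: drop; pos2(id23) recv 82: fwd; pos3(id87) recv 23: drop; pos4(id77) recv 87: fwd; pos5(id11) recv 77: fwd; pos6(id13) recv 11: drop; pos0(id12) recv 13: fwd
Round 2: pos3(id87) recv 82: drop; pos5(id11) recv 87: fwd; pos6(id13) recv 77: fwd; pos1(id82) recv 13: drop
Round 3: pos6(id13) recv 87: fwd; pos0(id12) recv 77: fwd
Round 4: pos0(id12) recv 87: fwd; pos1(id82) recv 77: drop
Round 5: pos1(id82) recv 87: fwd
Round 6: pos2(id23) recv 87: fwd
Round 7: pos3(id87) recv 87: ELECTED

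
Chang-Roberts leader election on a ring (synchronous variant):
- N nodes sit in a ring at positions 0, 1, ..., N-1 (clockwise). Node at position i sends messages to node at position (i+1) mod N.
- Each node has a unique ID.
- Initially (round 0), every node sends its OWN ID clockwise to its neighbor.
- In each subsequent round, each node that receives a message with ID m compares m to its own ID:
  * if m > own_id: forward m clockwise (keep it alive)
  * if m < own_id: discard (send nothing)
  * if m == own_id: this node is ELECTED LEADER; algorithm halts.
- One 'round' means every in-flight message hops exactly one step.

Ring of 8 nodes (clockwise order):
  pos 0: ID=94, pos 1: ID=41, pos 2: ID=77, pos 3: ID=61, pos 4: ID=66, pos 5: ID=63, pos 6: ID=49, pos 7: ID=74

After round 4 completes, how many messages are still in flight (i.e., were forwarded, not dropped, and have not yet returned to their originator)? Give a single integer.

Round 1: pos1(id41) recv 94: fwd; pos2(id77) recv 41: drop; pos3(id61) recv 77: fwd; pos4(id66) recv 61: drop; pos5(id63) recv 66: fwd; pos6(id49) recv 63: fwd; pos7(id74) recv 49: drop; pos0(id94) recv 74: drop
Round 2: pos2(id77) recv 94: fwd; pos4(id66) recv 77: fwd; pos6(id49) recv 66: fwd; pos7(id74) recv 63: drop
Round 3: pos3(id61) recv 94: fwd; pos5(id63) recv 77: fwd; pos7(id74) recv 66: drop
Round 4: pos4(id66) recv 94: fwd; pos6(id49) recv 77: fwd
After round 4: 2 messages still in flight

Answer: 2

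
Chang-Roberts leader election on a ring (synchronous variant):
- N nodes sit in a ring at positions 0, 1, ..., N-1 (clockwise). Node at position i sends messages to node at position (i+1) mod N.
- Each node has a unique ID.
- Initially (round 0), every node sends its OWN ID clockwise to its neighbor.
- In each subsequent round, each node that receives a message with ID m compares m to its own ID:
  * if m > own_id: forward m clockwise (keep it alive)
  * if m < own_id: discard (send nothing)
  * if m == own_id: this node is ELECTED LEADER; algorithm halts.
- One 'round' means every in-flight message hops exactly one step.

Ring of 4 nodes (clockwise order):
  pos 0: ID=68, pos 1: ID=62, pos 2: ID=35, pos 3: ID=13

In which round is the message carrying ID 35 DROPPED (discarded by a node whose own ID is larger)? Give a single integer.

Round 1: pos1(id62) recv 68: fwd; pos2(id35) recv 62: fwd; pos3(id13) recv 35: fwd; pos0(id68) recv 13: drop
Round 2: pos2(id35) recv 68: fwd; pos3(id13) recv 62: fwd; pos0(id68) recv 35: drop
Round 3: pos3(id13) recv 68: fwd; pos0(id68) recv 62: drop
Round 4: pos0(id68) recv 68: ELECTED
Message ID 35 originates at pos 2; dropped at pos 0 in round 2

Answer: 2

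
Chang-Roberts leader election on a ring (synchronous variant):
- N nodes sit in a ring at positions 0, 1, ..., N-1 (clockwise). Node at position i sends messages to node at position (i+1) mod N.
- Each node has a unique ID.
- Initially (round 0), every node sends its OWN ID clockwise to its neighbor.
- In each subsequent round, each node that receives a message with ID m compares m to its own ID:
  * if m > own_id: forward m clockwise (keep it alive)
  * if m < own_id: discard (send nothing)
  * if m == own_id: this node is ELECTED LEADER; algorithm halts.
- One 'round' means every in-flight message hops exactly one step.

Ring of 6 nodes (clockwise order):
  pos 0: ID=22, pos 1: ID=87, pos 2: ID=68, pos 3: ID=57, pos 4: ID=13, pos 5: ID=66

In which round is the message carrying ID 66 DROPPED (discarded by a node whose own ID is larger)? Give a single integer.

Answer: 2

Derivation:
Round 1: pos1(id87) recv 22: drop; pos2(id68) recv 87: fwd; pos3(id57) recv 68: fwd; pos4(id13) recv 57: fwd; pos5(id66) recv 13: drop; pos0(id22) recv 66: fwd
Round 2: pos3(id57) recv 87: fwd; pos4(id13) recv 68: fwd; pos5(id66) recv 57: drop; pos1(id87) recv 66: drop
Round 3: pos4(id13) recv 87: fwd; pos5(id66) recv 68: fwd
Round 4: pos5(id66) recv 87: fwd; pos0(id22) recv 68: fwd
Round 5: pos0(id22) recv 87: fwd; pos1(id87) recv 68: drop
Round 6: pos1(id87) recv 87: ELECTED
Message ID 66 originates at pos 5; dropped at pos 1 in round 2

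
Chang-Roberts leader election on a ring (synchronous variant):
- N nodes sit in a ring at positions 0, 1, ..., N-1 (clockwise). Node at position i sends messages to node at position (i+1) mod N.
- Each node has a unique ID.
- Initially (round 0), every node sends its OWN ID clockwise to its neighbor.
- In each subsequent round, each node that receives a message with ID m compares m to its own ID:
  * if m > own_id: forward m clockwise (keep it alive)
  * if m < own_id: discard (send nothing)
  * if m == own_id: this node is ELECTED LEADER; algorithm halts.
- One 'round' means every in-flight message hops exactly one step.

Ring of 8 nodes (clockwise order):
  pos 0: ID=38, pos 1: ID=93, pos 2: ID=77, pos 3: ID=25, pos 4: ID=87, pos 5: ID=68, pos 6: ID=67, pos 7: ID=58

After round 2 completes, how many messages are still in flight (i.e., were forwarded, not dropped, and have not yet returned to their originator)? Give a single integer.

Answer: 4

Derivation:
Round 1: pos1(id93) recv 38: drop; pos2(id77) recv 93: fwd; pos3(id25) recv 77: fwd; pos4(id87) recv 25: drop; pos5(id68) recv 87: fwd; pos6(id67) recv 68: fwd; pos7(id58) recv 67: fwd; pos0(id38) recv 58: fwd
Round 2: pos3(id25) recv 93: fwd; pos4(id87) recv 77: drop; pos6(id67) recv 87: fwd; pos7(id58) recv 68: fwd; pos0(id38) recv 67: fwd; pos1(id93) recv 58: drop
After round 2: 4 messages still in flight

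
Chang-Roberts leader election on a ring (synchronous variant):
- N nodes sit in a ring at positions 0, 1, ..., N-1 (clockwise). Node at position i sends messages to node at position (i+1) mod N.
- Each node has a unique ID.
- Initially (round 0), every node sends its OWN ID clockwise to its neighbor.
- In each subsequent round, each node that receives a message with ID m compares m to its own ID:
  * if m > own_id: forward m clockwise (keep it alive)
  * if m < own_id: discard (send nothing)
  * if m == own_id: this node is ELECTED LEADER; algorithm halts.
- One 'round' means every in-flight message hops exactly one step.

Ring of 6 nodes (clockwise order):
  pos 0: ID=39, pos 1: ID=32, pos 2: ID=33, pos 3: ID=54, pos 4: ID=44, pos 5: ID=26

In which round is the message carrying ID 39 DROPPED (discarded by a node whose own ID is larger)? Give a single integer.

Answer: 3

Derivation:
Round 1: pos1(id32) recv 39: fwd; pos2(id33) recv 32: drop; pos3(id54) recv 33: drop; pos4(id44) recv 54: fwd; pos5(id26) recv 44: fwd; pos0(id39) recv 26: drop
Round 2: pos2(id33) recv 39: fwd; pos5(id26) recv 54: fwd; pos0(id39) recv 44: fwd
Round 3: pos3(id54) recv 39: drop; pos0(id39) recv 54: fwd; pos1(id32) recv 44: fwd
Round 4: pos1(id32) recv 54: fwd; pos2(id33) recv 44: fwd
Round 5: pos2(id33) recv 54: fwd; pos3(id54) recv 44: drop
Round 6: pos3(id54) recv 54: ELECTED
Message ID 39 originates at pos 0; dropped at pos 3 in round 3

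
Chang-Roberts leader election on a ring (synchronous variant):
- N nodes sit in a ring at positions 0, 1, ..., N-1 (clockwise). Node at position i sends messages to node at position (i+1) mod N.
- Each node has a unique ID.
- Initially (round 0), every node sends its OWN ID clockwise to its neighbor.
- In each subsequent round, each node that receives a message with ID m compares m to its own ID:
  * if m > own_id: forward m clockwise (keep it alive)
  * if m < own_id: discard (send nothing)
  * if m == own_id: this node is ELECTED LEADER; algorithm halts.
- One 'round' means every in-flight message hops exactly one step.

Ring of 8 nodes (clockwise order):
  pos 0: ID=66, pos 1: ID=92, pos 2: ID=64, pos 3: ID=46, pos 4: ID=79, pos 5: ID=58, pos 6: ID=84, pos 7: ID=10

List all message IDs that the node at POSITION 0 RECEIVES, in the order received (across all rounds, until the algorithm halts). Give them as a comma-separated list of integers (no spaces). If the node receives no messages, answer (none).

Round 1: pos1(id92) recv 66: drop; pos2(id64) recv 92: fwd; pos3(id46) recv 64: fwd; pos4(id79) recv 46: drop; pos5(id58) recv 79: fwd; pos6(id84) recv 58: drop; pos7(id10) recv 84: fwd; pos0(id66) recv 10: drop
Round 2: pos3(id46) recv 92: fwd; pos4(id79) recv 64: drop; pos6(id84) recv 79: drop; pos0(id66) recv 84: fwd
Round 3: pos4(id79) recv 92: fwd; pos1(id92) recv 84: drop
Round 4: pos5(id58) recv 92: fwd
Round 5: pos6(id84) recv 92: fwd
Round 6: pos7(id10) recv 92: fwd
Round 7: pos0(id66) recv 92: fwd
Round 8: pos1(id92) recv 92: ELECTED

Answer: 10,84,92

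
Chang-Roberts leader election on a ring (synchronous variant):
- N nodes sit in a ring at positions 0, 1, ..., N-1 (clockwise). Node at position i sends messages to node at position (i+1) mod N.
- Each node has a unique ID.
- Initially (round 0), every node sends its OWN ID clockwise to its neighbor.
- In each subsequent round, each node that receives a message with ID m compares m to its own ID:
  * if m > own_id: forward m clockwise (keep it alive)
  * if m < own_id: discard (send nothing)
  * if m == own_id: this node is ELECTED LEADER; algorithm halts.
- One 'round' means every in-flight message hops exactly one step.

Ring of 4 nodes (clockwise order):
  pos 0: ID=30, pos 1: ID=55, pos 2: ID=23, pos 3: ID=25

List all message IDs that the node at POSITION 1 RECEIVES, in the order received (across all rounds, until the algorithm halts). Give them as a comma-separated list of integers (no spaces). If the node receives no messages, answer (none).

Answer: 30,55

Derivation:
Round 1: pos1(id55) recv 30: drop; pos2(id23) recv 55: fwd; pos3(id25) recv 23: drop; pos0(id30) recv 25: drop
Round 2: pos3(id25) recv 55: fwd
Round 3: pos0(id30) recv 55: fwd
Round 4: pos1(id55) recv 55: ELECTED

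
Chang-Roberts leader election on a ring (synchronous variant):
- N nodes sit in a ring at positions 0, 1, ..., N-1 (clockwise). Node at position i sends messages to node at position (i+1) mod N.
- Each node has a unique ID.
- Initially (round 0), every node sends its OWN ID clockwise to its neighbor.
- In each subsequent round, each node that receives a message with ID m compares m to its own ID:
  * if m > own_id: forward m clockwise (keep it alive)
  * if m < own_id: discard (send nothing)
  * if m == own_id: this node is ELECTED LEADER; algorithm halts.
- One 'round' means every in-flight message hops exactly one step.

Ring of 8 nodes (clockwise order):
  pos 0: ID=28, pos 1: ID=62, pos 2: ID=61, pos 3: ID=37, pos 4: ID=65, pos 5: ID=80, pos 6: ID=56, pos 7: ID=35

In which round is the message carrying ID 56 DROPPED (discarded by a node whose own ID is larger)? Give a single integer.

Round 1: pos1(id62) recv 28: drop; pos2(id61) recv 62: fwd; pos3(id37) recv 61: fwd; pos4(id65) recv 37: drop; pos5(id80) recv 65: drop; pos6(id56) recv 80: fwd; pos7(id35) recv 56: fwd; pos0(id28) recv 35: fwd
Round 2: pos3(id37) recv 62: fwd; pos4(id65) recv 61: drop; pos7(id35) recv 80: fwd; pos0(id28) recv 56: fwd; pos1(id62) recv 35: drop
Round 3: pos4(id65) recv 62: drop; pos0(id28) recv 80: fwd; pos1(id62) recv 56: drop
Round 4: pos1(id62) recv 80: fwd
Round 5: pos2(id61) recv 80: fwd
Round 6: pos3(id37) recv 80: fwd
Round 7: pos4(id65) recv 80: fwd
Round 8: pos5(id80) recv 80: ELECTED
Message ID 56 originates at pos 6; dropped at pos 1 in round 3

Answer: 3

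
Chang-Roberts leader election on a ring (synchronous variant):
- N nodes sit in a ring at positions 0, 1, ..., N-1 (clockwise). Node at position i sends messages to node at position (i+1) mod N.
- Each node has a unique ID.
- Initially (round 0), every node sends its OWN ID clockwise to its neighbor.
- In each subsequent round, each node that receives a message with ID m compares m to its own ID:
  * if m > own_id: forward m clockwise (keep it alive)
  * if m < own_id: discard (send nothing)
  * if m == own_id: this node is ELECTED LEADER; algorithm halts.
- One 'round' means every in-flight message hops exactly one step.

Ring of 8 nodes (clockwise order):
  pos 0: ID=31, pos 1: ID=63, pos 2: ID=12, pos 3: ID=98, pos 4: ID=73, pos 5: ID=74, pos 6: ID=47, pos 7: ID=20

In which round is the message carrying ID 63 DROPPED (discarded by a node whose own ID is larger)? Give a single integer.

Answer: 2

Derivation:
Round 1: pos1(id63) recv 31: drop; pos2(id12) recv 63: fwd; pos3(id98) recv 12: drop; pos4(id73) recv 98: fwd; pos5(id74) recv 73: drop; pos6(id47) recv 74: fwd; pos7(id20) recv 47: fwd; pos0(id31) recv 20: drop
Round 2: pos3(id98) recv 63: drop; pos5(id74) recv 98: fwd; pos7(id20) recv 74: fwd; pos0(id31) recv 47: fwd
Round 3: pos6(id47) recv 98: fwd; pos0(id31) recv 74: fwd; pos1(id63) recv 47: drop
Round 4: pos7(id20) recv 98: fwd; pos1(id63) recv 74: fwd
Round 5: pos0(id31) recv 98: fwd; pos2(id12) recv 74: fwd
Round 6: pos1(id63) recv 98: fwd; pos3(id98) recv 74: drop
Round 7: pos2(id12) recv 98: fwd
Round 8: pos3(id98) recv 98: ELECTED
Message ID 63 originates at pos 1; dropped at pos 3 in round 2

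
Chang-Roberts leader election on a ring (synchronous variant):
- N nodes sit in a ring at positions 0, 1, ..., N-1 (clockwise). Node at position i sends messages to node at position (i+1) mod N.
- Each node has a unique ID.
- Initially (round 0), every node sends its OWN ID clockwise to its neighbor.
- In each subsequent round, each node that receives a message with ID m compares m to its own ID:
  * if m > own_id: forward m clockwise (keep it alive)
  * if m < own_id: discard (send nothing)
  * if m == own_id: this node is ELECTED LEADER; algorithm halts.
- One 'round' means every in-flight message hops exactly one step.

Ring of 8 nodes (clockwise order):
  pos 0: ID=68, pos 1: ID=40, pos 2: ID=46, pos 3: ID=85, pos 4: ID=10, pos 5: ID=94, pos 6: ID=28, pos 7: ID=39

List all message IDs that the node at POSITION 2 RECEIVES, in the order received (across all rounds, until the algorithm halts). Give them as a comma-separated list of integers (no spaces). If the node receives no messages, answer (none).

Round 1: pos1(id40) recv 68: fwd; pos2(id46) recv 40: drop; pos3(id85) recv 46: drop; pos4(id10) recv 85: fwd; pos5(id94) recv 10: drop; pos6(id28) recv 94: fwd; pos7(id39) recv 28: drop; pos0(id68) recv 39: drop
Round 2: pos2(id46) recv 68: fwd; pos5(id94) recv 85: drop; pos7(id39) recv 94: fwd
Round 3: pos3(id85) recv 68: drop; pos0(id68) recv 94: fwd
Round 4: pos1(id40) recv 94: fwd
Round 5: pos2(id46) recv 94: fwd
Round 6: pos3(id85) recv 94: fwd
Round 7: pos4(id10) recv 94: fwd
Round 8: pos5(id94) recv 94: ELECTED

Answer: 40,68,94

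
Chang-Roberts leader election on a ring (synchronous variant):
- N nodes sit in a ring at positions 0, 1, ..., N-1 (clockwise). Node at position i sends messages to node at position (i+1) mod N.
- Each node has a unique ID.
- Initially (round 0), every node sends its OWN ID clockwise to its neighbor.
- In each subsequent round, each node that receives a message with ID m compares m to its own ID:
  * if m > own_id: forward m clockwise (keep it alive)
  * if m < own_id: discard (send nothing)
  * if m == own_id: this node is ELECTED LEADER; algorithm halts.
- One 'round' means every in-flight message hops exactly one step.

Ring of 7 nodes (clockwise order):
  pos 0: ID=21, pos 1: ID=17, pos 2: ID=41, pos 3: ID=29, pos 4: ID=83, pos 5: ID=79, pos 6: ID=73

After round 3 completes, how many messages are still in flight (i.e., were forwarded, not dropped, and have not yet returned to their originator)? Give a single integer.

Round 1: pos1(id17) recv 21: fwd; pos2(id41) recv 17: drop; pos3(id29) recv 41: fwd; pos4(id83) recv 29: drop; pos5(id79) recv 83: fwd; pos6(id73) recv 79: fwd; pos0(id21) recv 73: fwd
Round 2: pos2(id41) recv 21: drop; pos4(id83) recv 41: drop; pos6(id73) recv 83: fwd; pos0(id21) recv 79: fwd; pos1(id17) recv 73: fwd
Round 3: pos0(id21) recv 83: fwd; pos1(id17) recv 79: fwd; pos2(id41) recv 73: fwd
After round 3: 3 messages still in flight

Answer: 3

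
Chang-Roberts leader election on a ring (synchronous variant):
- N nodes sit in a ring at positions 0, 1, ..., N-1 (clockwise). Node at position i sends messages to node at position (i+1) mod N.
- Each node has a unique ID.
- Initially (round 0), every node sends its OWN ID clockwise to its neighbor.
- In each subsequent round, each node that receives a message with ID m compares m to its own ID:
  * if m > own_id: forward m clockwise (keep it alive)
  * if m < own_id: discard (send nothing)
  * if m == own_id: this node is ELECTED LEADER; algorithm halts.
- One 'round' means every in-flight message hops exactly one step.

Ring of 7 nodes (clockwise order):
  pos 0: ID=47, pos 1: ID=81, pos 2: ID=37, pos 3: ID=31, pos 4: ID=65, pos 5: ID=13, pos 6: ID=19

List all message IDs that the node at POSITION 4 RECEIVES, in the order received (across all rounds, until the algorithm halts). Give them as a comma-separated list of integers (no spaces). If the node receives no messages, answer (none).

Round 1: pos1(id81) recv 47: drop; pos2(id37) recv 81: fwd; pos3(id31) recv 37: fwd; pos4(id65) recv 31: drop; pos5(id13) recv 65: fwd; pos6(id19) recv 13: drop; pos0(id47) recv 19: drop
Round 2: pos3(id31) recv 81: fwd; pos4(id65) recv 37: drop; pos6(id19) recv 65: fwd
Round 3: pos4(id65) recv 81: fwd; pos0(id47) recv 65: fwd
Round 4: pos5(id13) recv 81: fwd; pos1(id81) recv 65: drop
Round 5: pos6(id19) recv 81: fwd
Round 6: pos0(id47) recv 81: fwd
Round 7: pos1(id81) recv 81: ELECTED

Answer: 31,37,81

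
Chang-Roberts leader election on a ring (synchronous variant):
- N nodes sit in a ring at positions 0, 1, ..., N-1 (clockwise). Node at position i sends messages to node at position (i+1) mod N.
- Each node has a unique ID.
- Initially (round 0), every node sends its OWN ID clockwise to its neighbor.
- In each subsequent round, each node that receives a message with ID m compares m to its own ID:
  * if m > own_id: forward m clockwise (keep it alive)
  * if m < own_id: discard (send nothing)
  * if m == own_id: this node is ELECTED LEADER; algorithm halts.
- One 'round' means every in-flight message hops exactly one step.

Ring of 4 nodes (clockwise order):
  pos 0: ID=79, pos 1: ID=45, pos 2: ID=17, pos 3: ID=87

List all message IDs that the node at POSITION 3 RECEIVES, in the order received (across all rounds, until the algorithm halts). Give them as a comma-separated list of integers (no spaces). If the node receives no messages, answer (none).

Round 1: pos1(id45) recv 79: fwd; pos2(id17) recv 45: fwd; pos3(id87) recv 17: drop; pos0(id79) recv 87: fwd
Round 2: pos2(id17) recv 79: fwd; pos3(id87) recv 45: drop; pos1(id45) recv 87: fwd
Round 3: pos3(id87) recv 79: drop; pos2(id17) recv 87: fwd
Round 4: pos3(id87) recv 87: ELECTED

Answer: 17,45,79,87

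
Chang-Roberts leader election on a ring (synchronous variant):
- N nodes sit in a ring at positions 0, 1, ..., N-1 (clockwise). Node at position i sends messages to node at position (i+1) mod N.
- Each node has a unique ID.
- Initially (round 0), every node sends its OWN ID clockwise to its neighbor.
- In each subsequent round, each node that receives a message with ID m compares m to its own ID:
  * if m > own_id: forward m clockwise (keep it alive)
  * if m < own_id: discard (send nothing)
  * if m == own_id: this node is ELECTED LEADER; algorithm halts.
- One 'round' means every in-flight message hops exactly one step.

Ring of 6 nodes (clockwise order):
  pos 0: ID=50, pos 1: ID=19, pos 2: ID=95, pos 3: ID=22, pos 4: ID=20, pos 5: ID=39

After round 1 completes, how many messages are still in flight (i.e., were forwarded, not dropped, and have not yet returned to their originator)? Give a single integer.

Round 1: pos1(id19) recv 50: fwd; pos2(id95) recv 19: drop; pos3(id22) recv 95: fwd; pos4(id20) recv 22: fwd; pos5(id39) recv 20: drop; pos0(id50) recv 39: drop
After round 1: 3 messages still in flight

Answer: 3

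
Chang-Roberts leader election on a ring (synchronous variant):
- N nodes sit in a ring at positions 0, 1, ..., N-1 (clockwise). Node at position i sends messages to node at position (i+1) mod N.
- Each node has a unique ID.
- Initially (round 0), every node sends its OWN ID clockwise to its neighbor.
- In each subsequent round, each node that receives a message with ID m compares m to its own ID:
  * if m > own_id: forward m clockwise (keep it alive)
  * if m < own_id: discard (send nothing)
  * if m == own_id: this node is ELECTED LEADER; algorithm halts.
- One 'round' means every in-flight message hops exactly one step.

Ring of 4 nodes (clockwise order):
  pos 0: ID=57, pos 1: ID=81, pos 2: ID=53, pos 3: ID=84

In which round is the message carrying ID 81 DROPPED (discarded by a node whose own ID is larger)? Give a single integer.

Round 1: pos1(id81) recv 57: drop; pos2(id53) recv 81: fwd; pos3(id84) recv 53: drop; pos0(id57) recv 84: fwd
Round 2: pos3(id84) recv 81: drop; pos1(id81) recv 84: fwd
Round 3: pos2(id53) recv 84: fwd
Round 4: pos3(id84) recv 84: ELECTED
Message ID 81 originates at pos 1; dropped at pos 3 in round 2

Answer: 2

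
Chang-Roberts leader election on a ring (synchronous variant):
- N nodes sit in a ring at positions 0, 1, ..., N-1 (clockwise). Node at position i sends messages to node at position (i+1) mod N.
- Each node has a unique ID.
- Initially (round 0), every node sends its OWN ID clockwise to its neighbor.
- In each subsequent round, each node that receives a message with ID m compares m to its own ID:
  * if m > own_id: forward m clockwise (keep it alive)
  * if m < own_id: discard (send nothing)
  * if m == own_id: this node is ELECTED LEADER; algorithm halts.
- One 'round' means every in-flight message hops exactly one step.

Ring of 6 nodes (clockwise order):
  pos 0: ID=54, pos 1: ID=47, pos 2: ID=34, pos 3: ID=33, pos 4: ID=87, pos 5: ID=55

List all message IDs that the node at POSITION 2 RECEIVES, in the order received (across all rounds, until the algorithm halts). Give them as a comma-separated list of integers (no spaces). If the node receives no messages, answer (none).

Answer: 47,54,55,87

Derivation:
Round 1: pos1(id47) recv 54: fwd; pos2(id34) recv 47: fwd; pos3(id33) recv 34: fwd; pos4(id87) recv 33: drop; pos5(id55) recv 87: fwd; pos0(id54) recv 55: fwd
Round 2: pos2(id34) recv 54: fwd; pos3(id33) recv 47: fwd; pos4(id87) recv 34: drop; pos0(id54) recv 87: fwd; pos1(id47) recv 55: fwd
Round 3: pos3(id33) recv 54: fwd; pos4(id87) recv 47: drop; pos1(id47) recv 87: fwd; pos2(id34) recv 55: fwd
Round 4: pos4(id87) recv 54: drop; pos2(id34) recv 87: fwd; pos3(id33) recv 55: fwd
Round 5: pos3(id33) recv 87: fwd; pos4(id87) recv 55: drop
Round 6: pos4(id87) recv 87: ELECTED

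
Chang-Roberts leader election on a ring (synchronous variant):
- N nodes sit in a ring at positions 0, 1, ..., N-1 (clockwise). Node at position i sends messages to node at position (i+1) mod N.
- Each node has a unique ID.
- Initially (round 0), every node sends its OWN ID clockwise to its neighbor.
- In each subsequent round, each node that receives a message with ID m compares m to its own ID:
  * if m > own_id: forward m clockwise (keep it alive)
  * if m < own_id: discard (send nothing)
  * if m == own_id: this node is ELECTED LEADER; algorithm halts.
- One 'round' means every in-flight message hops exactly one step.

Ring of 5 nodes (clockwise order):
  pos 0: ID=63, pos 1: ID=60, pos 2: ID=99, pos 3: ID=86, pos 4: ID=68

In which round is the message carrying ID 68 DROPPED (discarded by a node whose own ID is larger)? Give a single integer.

Answer: 3

Derivation:
Round 1: pos1(id60) recv 63: fwd; pos2(id99) recv 60: drop; pos3(id86) recv 99: fwd; pos4(id68) recv 86: fwd; pos0(id63) recv 68: fwd
Round 2: pos2(id99) recv 63: drop; pos4(id68) recv 99: fwd; pos0(id63) recv 86: fwd; pos1(id60) recv 68: fwd
Round 3: pos0(id63) recv 99: fwd; pos1(id60) recv 86: fwd; pos2(id99) recv 68: drop
Round 4: pos1(id60) recv 99: fwd; pos2(id99) recv 86: drop
Round 5: pos2(id99) recv 99: ELECTED
Message ID 68 originates at pos 4; dropped at pos 2 in round 3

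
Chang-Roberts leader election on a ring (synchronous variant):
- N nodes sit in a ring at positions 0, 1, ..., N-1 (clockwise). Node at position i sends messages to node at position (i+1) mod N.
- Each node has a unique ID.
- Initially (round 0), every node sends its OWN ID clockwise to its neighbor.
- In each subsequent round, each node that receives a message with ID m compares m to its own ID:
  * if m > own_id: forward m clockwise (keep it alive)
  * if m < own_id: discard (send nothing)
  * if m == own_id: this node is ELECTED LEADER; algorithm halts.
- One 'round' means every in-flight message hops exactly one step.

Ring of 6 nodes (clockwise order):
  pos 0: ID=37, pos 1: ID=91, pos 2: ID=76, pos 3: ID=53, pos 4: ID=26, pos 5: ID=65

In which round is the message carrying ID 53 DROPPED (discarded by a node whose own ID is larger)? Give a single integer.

Round 1: pos1(id91) recv 37: drop; pos2(id76) recv 91: fwd; pos3(id53) recv 76: fwd; pos4(id26) recv 53: fwd; pos5(id65) recv 26: drop; pos0(id37) recv 65: fwd
Round 2: pos3(id53) recv 91: fwd; pos4(id26) recv 76: fwd; pos5(id65) recv 53: drop; pos1(id91) recv 65: drop
Round 3: pos4(id26) recv 91: fwd; pos5(id65) recv 76: fwd
Round 4: pos5(id65) recv 91: fwd; pos0(id37) recv 76: fwd
Round 5: pos0(id37) recv 91: fwd; pos1(id91) recv 76: drop
Round 6: pos1(id91) recv 91: ELECTED
Message ID 53 originates at pos 3; dropped at pos 5 in round 2

Answer: 2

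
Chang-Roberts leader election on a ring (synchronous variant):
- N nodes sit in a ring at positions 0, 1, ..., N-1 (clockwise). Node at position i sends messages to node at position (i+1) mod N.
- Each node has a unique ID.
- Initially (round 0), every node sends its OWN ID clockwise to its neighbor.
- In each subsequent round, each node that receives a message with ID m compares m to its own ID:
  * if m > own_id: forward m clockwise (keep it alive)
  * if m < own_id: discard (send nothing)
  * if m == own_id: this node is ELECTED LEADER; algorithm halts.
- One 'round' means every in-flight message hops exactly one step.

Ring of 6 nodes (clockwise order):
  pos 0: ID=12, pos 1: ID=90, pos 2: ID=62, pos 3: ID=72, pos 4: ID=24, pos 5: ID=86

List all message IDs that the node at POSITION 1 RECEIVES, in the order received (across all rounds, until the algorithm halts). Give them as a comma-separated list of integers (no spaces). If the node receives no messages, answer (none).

Answer: 12,86,90

Derivation:
Round 1: pos1(id90) recv 12: drop; pos2(id62) recv 90: fwd; pos3(id72) recv 62: drop; pos4(id24) recv 72: fwd; pos5(id86) recv 24: drop; pos0(id12) recv 86: fwd
Round 2: pos3(id72) recv 90: fwd; pos5(id86) recv 72: drop; pos1(id90) recv 86: drop
Round 3: pos4(id24) recv 90: fwd
Round 4: pos5(id86) recv 90: fwd
Round 5: pos0(id12) recv 90: fwd
Round 6: pos1(id90) recv 90: ELECTED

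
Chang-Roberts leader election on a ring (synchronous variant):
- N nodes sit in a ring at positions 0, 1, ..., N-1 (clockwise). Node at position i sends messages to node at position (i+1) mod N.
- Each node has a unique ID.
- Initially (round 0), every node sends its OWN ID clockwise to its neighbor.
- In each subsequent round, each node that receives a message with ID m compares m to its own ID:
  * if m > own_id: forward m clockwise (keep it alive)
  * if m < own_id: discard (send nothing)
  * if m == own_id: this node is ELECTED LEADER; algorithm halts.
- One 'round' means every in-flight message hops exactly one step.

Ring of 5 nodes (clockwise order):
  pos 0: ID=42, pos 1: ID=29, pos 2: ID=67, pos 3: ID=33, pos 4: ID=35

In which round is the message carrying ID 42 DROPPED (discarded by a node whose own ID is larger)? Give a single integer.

Answer: 2

Derivation:
Round 1: pos1(id29) recv 42: fwd; pos2(id67) recv 29: drop; pos3(id33) recv 67: fwd; pos4(id35) recv 33: drop; pos0(id42) recv 35: drop
Round 2: pos2(id67) recv 42: drop; pos4(id35) recv 67: fwd
Round 3: pos0(id42) recv 67: fwd
Round 4: pos1(id29) recv 67: fwd
Round 5: pos2(id67) recv 67: ELECTED
Message ID 42 originates at pos 0; dropped at pos 2 in round 2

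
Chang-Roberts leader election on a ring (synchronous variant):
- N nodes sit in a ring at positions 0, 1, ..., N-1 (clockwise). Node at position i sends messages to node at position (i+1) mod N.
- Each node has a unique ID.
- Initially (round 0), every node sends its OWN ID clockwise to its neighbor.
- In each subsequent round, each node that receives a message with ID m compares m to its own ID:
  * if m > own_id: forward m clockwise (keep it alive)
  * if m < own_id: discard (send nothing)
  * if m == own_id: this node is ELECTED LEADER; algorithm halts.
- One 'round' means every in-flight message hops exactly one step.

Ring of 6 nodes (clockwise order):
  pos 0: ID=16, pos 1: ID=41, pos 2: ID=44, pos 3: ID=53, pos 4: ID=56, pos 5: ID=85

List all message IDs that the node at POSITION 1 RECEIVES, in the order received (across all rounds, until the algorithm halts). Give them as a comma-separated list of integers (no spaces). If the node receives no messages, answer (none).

Answer: 16,85

Derivation:
Round 1: pos1(id41) recv 16: drop; pos2(id44) recv 41: drop; pos3(id53) recv 44: drop; pos4(id56) recv 53: drop; pos5(id85) recv 56: drop; pos0(id16) recv 85: fwd
Round 2: pos1(id41) recv 85: fwd
Round 3: pos2(id44) recv 85: fwd
Round 4: pos3(id53) recv 85: fwd
Round 5: pos4(id56) recv 85: fwd
Round 6: pos5(id85) recv 85: ELECTED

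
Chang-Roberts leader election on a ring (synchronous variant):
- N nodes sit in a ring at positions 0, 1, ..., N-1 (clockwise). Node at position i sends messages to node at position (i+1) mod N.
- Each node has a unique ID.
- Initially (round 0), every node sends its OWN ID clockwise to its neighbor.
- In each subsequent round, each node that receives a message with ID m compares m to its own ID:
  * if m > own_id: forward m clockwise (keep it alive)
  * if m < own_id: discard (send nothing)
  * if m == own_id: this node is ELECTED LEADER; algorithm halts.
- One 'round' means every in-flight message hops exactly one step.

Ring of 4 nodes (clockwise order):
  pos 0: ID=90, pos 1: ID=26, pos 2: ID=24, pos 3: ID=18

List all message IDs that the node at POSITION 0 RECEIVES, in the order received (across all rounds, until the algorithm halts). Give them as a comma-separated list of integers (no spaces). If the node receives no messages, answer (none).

Round 1: pos1(id26) recv 90: fwd; pos2(id24) recv 26: fwd; pos3(id18) recv 24: fwd; pos0(id90) recv 18: drop
Round 2: pos2(id24) recv 90: fwd; pos3(id18) recv 26: fwd; pos0(id90) recv 24: drop
Round 3: pos3(id18) recv 90: fwd; pos0(id90) recv 26: drop
Round 4: pos0(id90) recv 90: ELECTED

Answer: 18,24,26,90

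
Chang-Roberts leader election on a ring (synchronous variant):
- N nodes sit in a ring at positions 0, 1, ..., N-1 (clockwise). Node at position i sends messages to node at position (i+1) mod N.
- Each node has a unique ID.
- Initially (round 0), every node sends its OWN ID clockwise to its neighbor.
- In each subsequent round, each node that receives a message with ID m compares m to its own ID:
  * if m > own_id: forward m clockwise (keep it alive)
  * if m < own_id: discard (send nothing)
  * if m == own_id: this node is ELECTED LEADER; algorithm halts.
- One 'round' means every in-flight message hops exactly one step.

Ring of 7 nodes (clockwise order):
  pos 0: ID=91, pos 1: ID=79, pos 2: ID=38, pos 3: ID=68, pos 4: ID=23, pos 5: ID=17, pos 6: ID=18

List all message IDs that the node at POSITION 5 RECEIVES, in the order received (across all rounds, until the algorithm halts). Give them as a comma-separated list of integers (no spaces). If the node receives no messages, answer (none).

Round 1: pos1(id79) recv 91: fwd; pos2(id38) recv 79: fwd; pos3(id68) recv 38: drop; pos4(id23) recv 68: fwd; pos5(id17) recv 23: fwd; pos6(id18) recv 17: drop; pos0(id91) recv 18: drop
Round 2: pos2(id38) recv 91: fwd; pos3(id68) recv 79: fwd; pos5(id17) recv 68: fwd; pos6(id18) recv 23: fwd
Round 3: pos3(id68) recv 91: fwd; pos4(id23) recv 79: fwd; pos6(id18) recv 68: fwd; pos0(id91) recv 23: drop
Round 4: pos4(id23) recv 91: fwd; pos5(id17) recv 79: fwd; pos0(id91) recv 68: drop
Round 5: pos5(id17) recv 91: fwd; pos6(id18) recv 79: fwd
Round 6: pos6(id18) recv 91: fwd; pos0(id91) recv 79: drop
Round 7: pos0(id91) recv 91: ELECTED

Answer: 23,68,79,91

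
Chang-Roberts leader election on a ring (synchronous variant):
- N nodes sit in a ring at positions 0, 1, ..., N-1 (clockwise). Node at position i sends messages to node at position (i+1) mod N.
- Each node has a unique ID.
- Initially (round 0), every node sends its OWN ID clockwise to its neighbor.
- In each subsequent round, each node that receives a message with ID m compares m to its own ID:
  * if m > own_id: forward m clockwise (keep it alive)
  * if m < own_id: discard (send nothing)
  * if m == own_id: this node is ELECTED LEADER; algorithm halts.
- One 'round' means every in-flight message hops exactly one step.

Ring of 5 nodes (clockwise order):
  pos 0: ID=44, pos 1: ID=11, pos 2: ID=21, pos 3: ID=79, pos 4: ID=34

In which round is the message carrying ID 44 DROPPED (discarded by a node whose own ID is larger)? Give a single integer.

Round 1: pos1(id11) recv 44: fwd; pos2(id21) recv 11: drop; pos3(id79) recv 21: drop; pos4(id34) recv 79: fwd; pos0(id44) recv 34: drop
Round 2: pos2(id21) recv 44: fwd; pos0(id44) recv 79: fwd
Round 3: pos3(id79) recv 44: drop; pos1(id11) recv 79: fwd
Round 4: pos2(id21) recv 79: fwd
Round 5: pos3(id79) recv 79: ELECTED
Message ID 44 originates at pos 0; dropped at pos 3 in round 3

Answer: 3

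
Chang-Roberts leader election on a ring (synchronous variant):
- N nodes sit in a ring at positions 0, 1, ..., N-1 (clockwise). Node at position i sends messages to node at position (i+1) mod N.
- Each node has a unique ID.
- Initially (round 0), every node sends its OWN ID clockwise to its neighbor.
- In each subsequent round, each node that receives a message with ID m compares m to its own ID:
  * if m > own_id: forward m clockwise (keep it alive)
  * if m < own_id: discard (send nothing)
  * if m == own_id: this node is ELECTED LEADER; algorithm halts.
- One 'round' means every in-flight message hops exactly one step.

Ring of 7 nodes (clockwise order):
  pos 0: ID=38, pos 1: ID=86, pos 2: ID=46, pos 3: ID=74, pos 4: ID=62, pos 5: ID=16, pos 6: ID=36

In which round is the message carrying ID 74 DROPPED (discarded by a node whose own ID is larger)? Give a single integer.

Round 1: pos1(id86) recv 38: drop; pos2(id46) recv 86: fwd; pos3(id74) recv 46: drop; pos4(id62) recv 74: fwd; pos5(id16) recv 62: fwd; pos6(id36) recv 16: drop; pos0(id38) recv 36: drop
Round 2: pos3(id74) recv 86: fwd; pos5(id16) recv 74: fwd; pos6(id36) recv 62: fwd
Round 3: pos4(id62) recv 86: fwd; pos6(id36) recv 74: fwd; pos0(id38) recv 62: fwd
Round 4: pos5(id16) recv 86: fwd; pos0(id38) recv 74: fwd; pos1(id86) recv 62: drop
Round 5: pos6(id36) recv 86: fwd; pos1(id86) recv 74: drop
Round 6: pos0(id38) recv 86: fwd
Round 7: pos1(id86) recv 86: ELECTED
Message ID 74 originates at pos 3; dropped at pos 1 in round 5

Answer: 5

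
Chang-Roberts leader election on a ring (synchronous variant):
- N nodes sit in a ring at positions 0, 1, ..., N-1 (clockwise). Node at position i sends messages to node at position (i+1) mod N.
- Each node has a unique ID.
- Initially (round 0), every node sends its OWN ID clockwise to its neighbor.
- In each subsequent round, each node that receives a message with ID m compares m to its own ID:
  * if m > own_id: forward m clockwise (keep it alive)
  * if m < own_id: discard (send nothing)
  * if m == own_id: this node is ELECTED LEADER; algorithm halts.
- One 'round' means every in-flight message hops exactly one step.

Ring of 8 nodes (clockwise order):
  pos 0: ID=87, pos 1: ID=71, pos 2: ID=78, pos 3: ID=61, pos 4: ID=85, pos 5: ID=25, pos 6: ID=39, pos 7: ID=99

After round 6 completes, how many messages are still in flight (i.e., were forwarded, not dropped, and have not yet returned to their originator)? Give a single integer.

Answer: 2

Derivation:
Round 1: pos1(id71) recv 87: fwd; pos2(id78) recv 71: drop; pos3(id61) recv 78: fwd; pos4(id85) recv 61: drop; pos5(id25) recv 85: fwd; pos6(id39) recv 25: drop; pos7(id99) recv 39: drop; pos0(id87) recv 99: fwd
Round 2: pos2(id78) recv 87: fwd; pos4(id85) recv 78: drop; pos6(id39) recv 85: fwd; pos1(id71) recv 99: fwd
Round 3: pos3(id61) recv 87: fwd; pos7(id99) recv 85: drop; pos2(id78) recv 99: fwd
Round 4: pos4(id85) recv 87: fwd; pos3(id61) recv 99: fwd
Round 5: pos5(id25) recv 87: fwd; pos4(id85) recv 99: fwd
Round 6: pos6(id39) recv 87: fwd; pos5(id25) recv 99: fwd
After round 6: 2 messages still in flight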